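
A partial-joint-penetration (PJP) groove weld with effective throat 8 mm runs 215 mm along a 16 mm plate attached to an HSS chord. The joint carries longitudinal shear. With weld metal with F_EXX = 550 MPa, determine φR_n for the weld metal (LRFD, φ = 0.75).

φR_n ≈ 426 kN

Effective throat (given) t_e = 8 mm.
A_we = 8 × 215 = 1720 mm².
F_nw = 0.6 F_EXX = 330 MPa.
φR_n = 0.75 × 330 × 1720 × 10⁻³ = 425.7 kN.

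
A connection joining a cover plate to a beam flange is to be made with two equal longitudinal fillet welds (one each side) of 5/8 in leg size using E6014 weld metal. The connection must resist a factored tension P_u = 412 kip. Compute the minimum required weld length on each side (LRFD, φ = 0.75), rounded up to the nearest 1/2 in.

E60XX → F_EXX = 60 ksi.
Throat t_e = 0.707 × 0.625 = 0.4419 in.
φr_n = 0.75 × 0.6 × 60 × 0.4419 = 11.93 kip/in.
L_req = P_u / φr_n = 412 / 11.93 = 34.53 in total.
Per side: 34.53 / 2 = 17.27 in.
Round up → use L = 17.5 in on each side.

L = 17.5 in on each side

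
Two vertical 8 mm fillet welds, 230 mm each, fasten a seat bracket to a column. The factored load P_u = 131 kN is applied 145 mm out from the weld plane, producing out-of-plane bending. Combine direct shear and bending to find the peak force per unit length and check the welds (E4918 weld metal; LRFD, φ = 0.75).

E49XX → F_EXX = 490 MPa.
L_w = 2 × 230 = 460 mm; section modulus (unit throat) S = 2 × L²/6 = 17630 mm².
Direct shear f_v = P/L_w = 131×10³/460 = 284.8 N/mm.
Moment M = P × e = 131×10³ × 145 = 18995000 N·mm; bending f_b = M/S = 1077 N/mm.
f_max = √(f_v² + f_b²) = √(284.8² + 1077²) = 1114 N/mm.
φr_n = 0.75 × 0.6 × 490 × (0.707 × 8) = 1247 N/mm → adequate.

f_max ≈ 1110 N/mm; adequate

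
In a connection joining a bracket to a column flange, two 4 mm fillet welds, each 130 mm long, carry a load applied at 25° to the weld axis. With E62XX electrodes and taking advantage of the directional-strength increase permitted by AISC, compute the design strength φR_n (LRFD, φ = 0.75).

E62XX → F_EXX = 620 MPa.
t_e = 0.707 × 4 = 2.828 mm; A_we = 2.828 × 260 = 735.3 mm².
Directional factor: 1.0 + 0.5 sin^1.5(25°) = 1.137.
F_nw = 0.6 × 620 × 1.137 = 423.1 MPa.
φR_n = 0.75 × 423.1 × 735.3 × 10⁻³ = 233.3 kN.

φR_n ≈ 233 kN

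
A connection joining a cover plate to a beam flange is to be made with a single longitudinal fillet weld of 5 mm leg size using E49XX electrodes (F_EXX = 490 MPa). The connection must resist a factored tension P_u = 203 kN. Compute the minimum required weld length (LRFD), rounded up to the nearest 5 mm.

L = 265 mm

Throat t_e = 0.707 × 5 = 3.535 mm.
φr_n = 0.75 × 0.6 × 490 × 3.535 × 10⁻³ = 0.7795 kN/mm.
L_req = P_u / φr_n = 203 / 0.7795 = 260.4 mm total.
Round up → use L = 265 mm.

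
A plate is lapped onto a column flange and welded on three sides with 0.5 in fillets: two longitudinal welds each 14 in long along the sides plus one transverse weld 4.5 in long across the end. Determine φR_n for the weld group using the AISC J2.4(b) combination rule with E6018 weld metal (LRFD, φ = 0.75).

E60XX → F_EXX = 60 ksi.
t_e = 0.707 × 0.5 = 0.3535 in.
R_nwl = 0.6 × 60 × 0.3535 × 28 = 356.3 kips (longitudinal, 2 welds).
R_nwt = 0.6 × 60 × 0.3535 × 4.5 = 57.27 kips (transverse, base value).
(i) R_nwl + R_nwt = 413.6 kips; (ii) 0.85 R_nwl + 1.5 R_nwt = 388.8 kips.
R_n = max = 413.6 kips [governs: (i)]; φR_n = 310.2 kips.

φR_n ≈ 310 kips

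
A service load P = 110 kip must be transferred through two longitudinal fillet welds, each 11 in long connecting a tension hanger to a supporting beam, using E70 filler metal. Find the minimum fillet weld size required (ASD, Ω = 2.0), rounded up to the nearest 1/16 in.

E70XX → F_EXX = 70 ksi.
Total weld length L = 22 in.
Required throat t_e = P × Ω / (0.6 F_EXX × L) = 110 × 2.0 / (0.6 × 70 × 22) = 0.2381 in.
Required leg w = t_e / 0.707 = 0.3368 in → use 3/8 in.

w = 3/8 in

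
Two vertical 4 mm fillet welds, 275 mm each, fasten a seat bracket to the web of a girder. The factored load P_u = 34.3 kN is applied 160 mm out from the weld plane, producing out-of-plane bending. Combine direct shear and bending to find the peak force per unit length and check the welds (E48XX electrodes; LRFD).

f_max ≈ 226 N/mm; adequate

E48XX → F_EXX = 480 MPa.
L_w = 2 × 275 = 550 mm; section modulus (unit throat) S = 2 × L²/6 = 25210 mm².
Direct shear f_v = P/L_w = 34.3×10³/550 = 62.36 N/mm.
Moment M = P × e = 34.3×10³ × 160 = 5488000 N·mm; bending f_b = M/S = 217.7 N/mm.
f_max = √(f_v² + f_b²) = √(62.36² + 217.7²) = 226.5 N/mm.
φr_n = 0.75 × 0.6 × 480 × (0.707 × 4) = 610.8 N/mm → adequate.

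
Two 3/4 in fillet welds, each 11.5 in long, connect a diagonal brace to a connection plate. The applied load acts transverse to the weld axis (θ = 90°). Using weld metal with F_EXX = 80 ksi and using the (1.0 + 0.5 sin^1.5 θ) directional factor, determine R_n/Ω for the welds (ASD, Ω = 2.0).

R_n/Ω ≈ 439 kip

t_e = 0.707 × 0.75 = 0.5302 in; A_we = 0.5302 × 23 = 12.2 in².
Directional factor: 1.0 + 0.5 sin^1.5(90°) = 1.5.
F_nw = 0.6 × 80 × 1.5 = 72 ksi.
R_n/Ω = (72 × 12.2) / 2.0 = 439 kip.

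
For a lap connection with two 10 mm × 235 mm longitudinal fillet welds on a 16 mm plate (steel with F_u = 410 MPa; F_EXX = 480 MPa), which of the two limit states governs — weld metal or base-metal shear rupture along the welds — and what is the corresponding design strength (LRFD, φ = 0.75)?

φR_n ≈ 718 kN (weld metal governs)

t_e = 0.707 × 10 = 7.07 mm; L = 470 mm.
Weld metal: φR_n = 0.75 × 0.6 × 480 × 7.07 × 470 × 10⁻³ = 717.7 kN.
Base metal (shear rupture): φR_n = 0.75 × 0.6 × 410 × 16 × 470 × 10⁻³ = 1387 kN.
Governing: weld metal.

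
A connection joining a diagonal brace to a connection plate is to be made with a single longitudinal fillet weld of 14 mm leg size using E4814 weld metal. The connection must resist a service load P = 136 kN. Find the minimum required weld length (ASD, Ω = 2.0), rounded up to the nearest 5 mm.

E48XX → F_EXX = 480 MPa.
Throat t_e = 0.707 × 14 = 9.898 mm.
r_n/Ω = (0.6 × 480 × 9.898) / 2.0 = 1425 N/mm = 1.425 kN/mm.
L_req = P / (r_n/Ω) = 136 / 1.425 = 95.42 mm total.
Round up → use L = 100 mm.

L = 100 mm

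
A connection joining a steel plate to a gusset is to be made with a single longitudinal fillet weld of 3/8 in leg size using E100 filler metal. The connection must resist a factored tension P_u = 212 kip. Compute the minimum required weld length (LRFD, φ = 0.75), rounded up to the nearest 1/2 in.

L = 18 in

E100XX → F_EXX = 100 ksi.
Throat t_e = 0.707 × 0.375 = 0.2651 in.
φr_n = 0.75 × 0.6 × 100 × 0.2651 = 11.93 kip/in.
L_req = P_u / φr_n = 212 / 11.93 = 17.77 in total.
Round up → use L = 18 in.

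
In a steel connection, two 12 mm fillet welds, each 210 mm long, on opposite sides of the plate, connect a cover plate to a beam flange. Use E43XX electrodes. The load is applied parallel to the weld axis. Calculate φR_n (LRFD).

E43XX → F_EXX = 430 MPa.
Effective throat t_e = 0.707 × 12 = 8.484 mm.
Total length L = 420 mm; A_we = 8.484 × 420 = 3563 mm².
F_nw = 0.6 F_EXX = 0.6 × 430 = 258 MPa.
φR_n = 0.75 × 258 × 3563 × 10⁻³ = 689.5 kN.

φR_n ≈ 689 kN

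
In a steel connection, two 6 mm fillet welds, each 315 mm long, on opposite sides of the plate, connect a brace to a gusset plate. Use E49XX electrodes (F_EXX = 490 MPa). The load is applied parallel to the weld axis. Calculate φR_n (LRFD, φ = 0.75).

φR_n ≈ 589 kN

Effective throat t_e = 0.707 × 6 = 4.242 mm.
Total length L = 630 mm; A_we = 4.242 × 630 = 2672 mm².
F_nw = 0.6 F_EXX = 0.6 × 490 = 294 MPa.
φR_n = 0.75 × 294 × 2672 × 10⁻³ = 589.3 kN.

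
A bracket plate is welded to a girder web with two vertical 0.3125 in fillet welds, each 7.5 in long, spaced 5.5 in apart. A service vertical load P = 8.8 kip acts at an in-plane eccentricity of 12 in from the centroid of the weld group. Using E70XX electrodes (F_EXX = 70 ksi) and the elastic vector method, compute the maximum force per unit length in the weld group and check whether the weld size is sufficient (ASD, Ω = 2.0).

f_max ≈ 3.06 kip/in; adequate

Total weld length L_w = 15 in. Treat welds as unit-width lines.
Polar moment about centroid: J = 2[d³/12 + d(b/2)²] = 2[7.5³/12 + 7.5×2.75²] = 183.8 in³.
Direct shear f_v = P/L_w = 8.8 / 15 = 0.5867 kip/in (vertical).
Torsion M = P·e = 8.8 × 12 = 105.6 kip·in.
Critical point at (x, y) = (2.75, 3.75) from centroid. f_tx = M·y/J = 2.155 kip/in; f_ty = M·x/J = 1.58 kip/in.
Resultant f_max = √[f_tx² + (f_v + f_ty)²] = √[2.155² + (0.5867 + 1.58)²] = 3.056 kip/in.
Capacity per unit length: r_n/Ω = (1/2.0) × 0.6 × 70 × (0.707 × 0.3125) = 4.64 kip/in.
3.056 ≤ 4.64 → adequate.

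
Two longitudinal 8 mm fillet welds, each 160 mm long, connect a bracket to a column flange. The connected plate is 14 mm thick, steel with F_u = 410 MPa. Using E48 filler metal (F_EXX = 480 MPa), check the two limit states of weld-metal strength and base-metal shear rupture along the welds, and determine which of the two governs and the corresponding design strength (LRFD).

φR_n ≈ 391 kN (weld metal governs)

t_e = 0.707 × 8 = 5.656 mm; L = 320 mm.
Weld metal: φR_n = 0.75 × 0.6 × 480 × 5.656 × 320 × 10⁻³ = 390.9 kN.
Base metal (shear rupture): φR_n = 0.75 × 0.6 × 410 × 14 × 320 × 10⁻³ = 826.6 kN.
Governing: weld metal.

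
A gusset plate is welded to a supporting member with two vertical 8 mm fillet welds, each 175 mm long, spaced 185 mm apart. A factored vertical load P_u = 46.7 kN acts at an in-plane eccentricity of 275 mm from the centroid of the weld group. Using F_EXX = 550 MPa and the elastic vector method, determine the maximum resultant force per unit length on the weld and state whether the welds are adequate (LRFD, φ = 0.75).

Total weld length L_w = 350 mm. Treat welds as unit-width lines.
Polar moment about centroid: J = 2[d³/12 + d(b/2)²] = 2[175³/12 + 175×92.5²] = 3888000 mm³.
Direct shear f_v = P/L_w = 46.7×10³ / 350 = 133.4 N/mm (vertical).
Torsion M = P·e = 46.7×10³ × 275 = 12842000 N·mm.
Critical point at (x, y) = (92.5, 87.5) from centroid. f_tx = M·y/J = 289 N/mm; f_ty = M·x/J = 305.5 N/mm.
Resultant f_max = √[f_tx² + (f_v + f_ty)²] = √[289² + (133.4 + 305.5)²] = 525.6 N/mm.
Capacity per unit length: φr_n = 0.75 × 0.6 × 550 × (0.707 × 8) = 1400 N/mm.
525.6 ≤ 1400 → adequate.

f_max ≈ 526 N/mm; adequate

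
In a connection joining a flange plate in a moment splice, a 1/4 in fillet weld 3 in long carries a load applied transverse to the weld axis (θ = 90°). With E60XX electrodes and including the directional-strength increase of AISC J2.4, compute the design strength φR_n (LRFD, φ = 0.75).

E60XX → F_EXX = 60 ksi.
t_e = 0.707 × 0.25 = 0.1767 in; A_we = 0.1767 × 3 = 0.5302 in².
Directional factor: 1.0 + 0.5 sin^1.5(90°) = 1.5.
F_nw = 0.6 × 60 × 1.5 = 54 ksi.
φR_n = 0.75 × 54 × 0.5302 = 21.48 kips.

φR_n ≈ 21.5 kips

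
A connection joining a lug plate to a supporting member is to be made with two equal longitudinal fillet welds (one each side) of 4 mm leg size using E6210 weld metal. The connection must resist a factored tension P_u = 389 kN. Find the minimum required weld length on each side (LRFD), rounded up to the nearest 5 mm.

L = 250 mm on each side

E62XX → F_EXX = 620 MPa.
Throat t_e = 0.707 × 4 = 2.828 mm.
φr_n = 0.75 × 0.6 × 620 × 2.828 × 10⁻³ = 0.789 kN/mm.
L_req = P_u / φr_n = 389 / 0.789 = 493 mm total.
Per side: 493 / 2 = 246.5 mm.
Round up → use L = 250 mm on each side.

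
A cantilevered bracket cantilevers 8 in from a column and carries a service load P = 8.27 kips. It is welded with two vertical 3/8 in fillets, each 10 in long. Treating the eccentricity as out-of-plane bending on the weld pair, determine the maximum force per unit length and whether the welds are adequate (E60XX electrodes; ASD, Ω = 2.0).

E60XX → F_EXX = 60 ksi.
L_w = 2 × 10 = 20 in; section modulus (unit throat) S = 2 × L²/6 = 33.33 in².
Direct shear f_v = P/L_w = 8.27/20 = 0.4135 kip/in.
Moment M = P × e = 8.27 × 8 = 66.16 kip·in; bending f_b = M/S = 1.985 kip/in.
f_max = √(f_v² + f_b²) = √(0.4135² + 1.985²) = 2.027 kip/in.
r_n/Ω = (1/2.0) × 0.6 × 60 × (0.707 × 0.375) = 4.772 kip/in → adequate.

f_max ≈ 2.03 kip/in; adequate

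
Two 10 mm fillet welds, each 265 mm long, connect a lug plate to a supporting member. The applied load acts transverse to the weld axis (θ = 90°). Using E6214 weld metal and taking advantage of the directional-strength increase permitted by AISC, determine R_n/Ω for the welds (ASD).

E62XX → F_EXX = 620 MPa.
t_e = 0.707 × 10 = 7.07 mm; A_we = 7.07 × 530 = 3747 mm².
Directional factor: 1.0 + 0.5 sin^1.5(90°) = 1.5.
F_nw = 0.6 × 620 × 1.5 = 558 MPa.
R_n/Ω = (558 × 3747) / 2.0 × 10⁻³ = 1045 kN.

R_n/Ω ≈ 1050 kN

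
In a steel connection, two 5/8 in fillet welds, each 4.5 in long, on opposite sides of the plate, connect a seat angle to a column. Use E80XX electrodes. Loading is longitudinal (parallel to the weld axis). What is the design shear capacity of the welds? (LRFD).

φR_n ≈ 143 kip

E80XX → F_EXX = 80 ksi.
Effective throat t_e = 0.707 × 0.625 = 0.4419 in.
Total length L = 9 in; A_we = 0.4419 × 9 = 3.977 in².
F_nw = 0.6 F_EXX = 0.6 × 80 = 48 ksi.
φR_n = 0.75 × 48 × 3.977 = 143.2 kip.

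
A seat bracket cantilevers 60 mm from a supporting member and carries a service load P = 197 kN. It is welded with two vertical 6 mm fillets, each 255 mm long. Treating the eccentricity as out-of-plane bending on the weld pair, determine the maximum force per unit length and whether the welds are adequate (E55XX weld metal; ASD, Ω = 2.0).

E55XX → F_EXX = 550 MPa.
L_w = 2 × 255 = 510 mm; section modulus (unit throat) S = 2 × L²/6 = 21680 mm².
Direct shear f_v = P/L_w = 197×10³/510 = 386.3 N/mm.
Moment M = P × e = 197×10³ × 60 = 11820000 N·mm; bending f_b = M/S = 545.3 N/mm.
f_max = √(f_v² + f_b²) = √(386.3² + 545.3²) = 668.3 N/mm.
r_n/Ω = (1/2.0) × 0.6 × 550 × (0.707 × 6) = 699.9 N/mm → adequate.

f_max ≈ 668 N/mm; adequate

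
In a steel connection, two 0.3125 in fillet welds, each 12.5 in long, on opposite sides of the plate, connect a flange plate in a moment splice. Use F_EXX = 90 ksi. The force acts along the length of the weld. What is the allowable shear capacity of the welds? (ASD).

R_n/Ω ≈ 149 kips

Effective throat t_e = 0.707 × 0.3125 = 0.2209 in.
Total length L = 25 in; A_we = 0.2209 × 25 = 5.523 in².
F_nw = 0.6 F_EXX = 0.6 × 90 = 54 ksi.
R_n = 54 × 5.523 = 298.3 kips; R_n/Ω = 298.3/2.0 = 149.1 kips.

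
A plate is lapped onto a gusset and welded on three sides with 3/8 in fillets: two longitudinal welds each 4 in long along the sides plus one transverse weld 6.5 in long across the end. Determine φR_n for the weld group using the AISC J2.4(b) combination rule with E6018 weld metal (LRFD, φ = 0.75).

E60XX → F_EXX = 60 ksi.
t_e = 0.707 × 0.375 = 0.2651 in.
R_nwl = 0.6 × 60 × 0.2651 × 8 = 76.36 kips (longitudinal, 2 welds).
R_nwt = 0.6 × 60 × 0.2651 × 6.5 = 62.04 kips (transverse, base value).
(i) R_nwl + R_nwt = 138.4 kips; (ii) 0.85 R_nwl + 1.5 R_nwt = 158 kips.
R_n = max = 158 kips [governs: (ii)]; φR_n = 118.5 kips.

φR_n ≈ 118 kips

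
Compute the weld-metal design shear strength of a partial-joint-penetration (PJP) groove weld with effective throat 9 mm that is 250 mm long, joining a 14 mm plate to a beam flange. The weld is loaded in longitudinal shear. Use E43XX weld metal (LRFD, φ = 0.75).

E43XX → F_EXX = 430 MPa.
Effective throat (given) t_e = 9 mm.
A_we = 9 × 250 = 2250 mm².
F_nw = 0.6 F_EXX = 258 MPa.
φR_n = 0.75 × 258 × 2250 × 10⁻³ = 435.4 kN.

φR_n ≈ 435 kN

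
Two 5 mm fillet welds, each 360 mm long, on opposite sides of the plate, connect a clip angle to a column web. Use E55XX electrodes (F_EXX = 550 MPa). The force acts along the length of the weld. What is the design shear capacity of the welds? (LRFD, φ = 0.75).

φR_n ≈ 630 kN

Effective throat t_e = 0.707 × 5 = 3.535 mm.
Total length L = 720 mm; A_we = 3.535 × 720 = 2545 mm².
F_nw = 0.6 F_EXX = 0.6 × 550 = 330 MPa.
φR_n = 0.75 × 330 × 2545 × 10⁻³ = 629.9 kN.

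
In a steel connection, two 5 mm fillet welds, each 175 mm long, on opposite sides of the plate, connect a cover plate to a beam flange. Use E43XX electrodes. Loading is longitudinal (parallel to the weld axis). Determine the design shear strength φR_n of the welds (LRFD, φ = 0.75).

φR_n ≈ 239 kN

E43XX → F_EXX = 430 MPa.
Effective throat t_e = 0.707 × 5 = 3.535 mm.
Total length L = 350 mm; A_we = 3.535 × 350 = 1237 mm².
F_nw = 0.6 F_EXX = 0.6 × 430 = 258 MPa.
φR_n = 0.75 × 258 × 1237 × 10⁻³ = 239.4 kN.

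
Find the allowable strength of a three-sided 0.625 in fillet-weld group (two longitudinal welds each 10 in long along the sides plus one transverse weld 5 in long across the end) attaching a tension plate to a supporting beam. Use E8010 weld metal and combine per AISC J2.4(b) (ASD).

R_n/Ω ≈ 265 kip

E80XX → F_EXX = 80 ksi.
t_e = 0.707 × 0.625 = 0.4419 in.
R_nwl = 0.6 × 80 × 0.4419 × 20 = 424.2 kip (longitudinal, 2 welds).
R_nwt = 0.6 × 80 × 0.4419 × 5 = 106 kip (transverse, base value).
(i) R_nwl + R_nwt = 530.2 kip; (ii) 0.85 R_nwl + 1.5 R_nwt = 519.6 kip.
R_n = max = 530.2 kip [governs: (i)]; R_n/Ω = 265.1 kip.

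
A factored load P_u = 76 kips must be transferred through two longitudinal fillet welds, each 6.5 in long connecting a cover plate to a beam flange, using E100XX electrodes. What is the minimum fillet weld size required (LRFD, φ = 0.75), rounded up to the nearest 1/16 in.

E100XX → F_EXX = 100 ksi.
Total weld length L = 13 in.
Required throat t_e = P_u / (φ × 0.6 F_EXX × L) = 76 / (0.75 × 0.6 × 100 × 13) = 0.1299 in.
Required leg w = t_e / 0.707 = 0.1838 in → use 3/16 in.

w = 3/16 in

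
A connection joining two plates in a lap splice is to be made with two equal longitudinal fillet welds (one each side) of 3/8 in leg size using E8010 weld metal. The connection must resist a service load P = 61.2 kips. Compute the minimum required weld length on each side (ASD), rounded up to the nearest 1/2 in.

L = 5 in on each side

E80XX → F_EXX = 80 ksi.
Throat t_e = 0.707 × 0.375 = 0.2651 in.
r_n/Ω = (0.6 × 80 × 0.2651) / 2.0 = 6.363 kip/in.
L_req = P / (r_n/Ω) = 61.2 / 6.363 = 9.618 in total.
Per side: 9.618 / 2 = 4.809 in.
Round up → use L = 5 in on each side.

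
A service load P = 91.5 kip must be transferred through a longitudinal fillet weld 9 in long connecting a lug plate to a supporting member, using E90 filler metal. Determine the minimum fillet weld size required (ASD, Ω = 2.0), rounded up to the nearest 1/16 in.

E90XX → F_EXX = 90 ksi.
Total weld length L = 9 in.
Required throat t_e = P × Ω / (0.6 F_EXX × L) = 91.5 × 2.0 / (0.6 × 90 × 9) = 0.3765 in.
Required leg w = t_e / 0.707 = 0.5326 in → use 9/16 in.

w = 9/16 in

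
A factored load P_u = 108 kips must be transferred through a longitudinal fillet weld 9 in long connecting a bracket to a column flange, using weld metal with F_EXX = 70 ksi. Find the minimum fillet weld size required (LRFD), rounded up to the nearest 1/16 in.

Total weld length L = 9 in.
Required throat t_e = P_u / (φ × 0.6 F_EXX × L) = 108 / (0.75 × 0.6 × 70 × 9) = 0.381 in.
Required leg w = t_e / 0.707 = 0.5388 in → use 9/16 in.

w = 9/16 in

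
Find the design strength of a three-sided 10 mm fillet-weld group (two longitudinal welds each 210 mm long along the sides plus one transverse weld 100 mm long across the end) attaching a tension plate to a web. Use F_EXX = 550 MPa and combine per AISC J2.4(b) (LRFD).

φR_n ≈ 910 kN

t_e = 0.707 × 10 = 7.07 mm.
R_nwl = 0.6 × 550 × 7.07 × 420 × 10⁻³ = 979.9 kN (longitudinal, 2 welds).
R_nwt = 0.6 × 550 × 7.07 × 100 × 10⁻³ = 233.3 kN (transverse, base value).
(i) R_nwl + R_nwt = 1213 kN; (ii) 0.85 R_nwl + 1.5 R_nwt = 1183 kN.
R_n = max = 1213 kN [governs: (i)]; φR_n = 909.9 kN.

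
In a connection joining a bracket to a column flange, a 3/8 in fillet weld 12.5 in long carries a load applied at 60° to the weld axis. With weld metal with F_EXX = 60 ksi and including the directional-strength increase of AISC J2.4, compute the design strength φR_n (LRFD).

t_e = 0.707 × 0.375 = 0.2651 in; A_we = 0.2651 × 12.5 = 3.314 in².
Directional factor: 1.0 + 0.5 sin^1.5(60°) = 1.403.
F_nw = 0.6 × 60 × 1.403 = 50.51 ksi.
φR_n = 0.75 × 50.51 × 3.314 = 125.5 kip.

φR_n ≈ 126 kip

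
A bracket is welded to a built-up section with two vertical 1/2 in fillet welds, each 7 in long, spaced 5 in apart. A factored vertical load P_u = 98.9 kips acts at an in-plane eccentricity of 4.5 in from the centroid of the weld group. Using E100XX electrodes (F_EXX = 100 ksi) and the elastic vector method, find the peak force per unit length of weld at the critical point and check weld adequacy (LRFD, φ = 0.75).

f_max ≈ 18.3 kip/in; NOT adequate

Total weld length L_w = 14 in. Treat welds as unit-width lines.
Polar moment about centroid: J = 2[d³/12 + d(b/2)²] = 2[7³/12 + 7×2.5²] = 144.7 in³.
Direct shear f_v = P/L_w = 98.9 / 14 = 7.064 kip/in (vertical).
Torsion M = P·e = 98.9 × 4.5 = 445.05 kip·in.
Critical point at (x, y) = (2.5, 3.5) from centroid. f_tx = M·y/J = 10.77 kip/in; f_ty = M·x/J = 7.691 kip/in.
Resultant f_max = √[f_tx² + (f_v + f_ty)²] = √[10.77² + (7.064 + 7.691)²] = 18.27 kip/in.
Capacity per unit length: φr_n = 0.75 × 0.6 × 100 × (0.707 × 0.5) = 15.91 kip/in.
18.27 > 15.91 → NOT adequate.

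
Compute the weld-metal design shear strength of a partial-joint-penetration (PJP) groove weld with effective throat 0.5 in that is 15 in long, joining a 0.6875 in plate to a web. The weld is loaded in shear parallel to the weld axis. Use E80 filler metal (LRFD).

E80XX → F_EXX = 80 ksi.
Effective throat (given) t_e = 0.5 in.
A_we = 0.5 × 15 = 7.5 in².
F_nw = 0.6 F_EXX = 48 ksi.
φR_n = 0.75 × 48 × 7.5 = 270 kip.

φR_n ≈ 270 kip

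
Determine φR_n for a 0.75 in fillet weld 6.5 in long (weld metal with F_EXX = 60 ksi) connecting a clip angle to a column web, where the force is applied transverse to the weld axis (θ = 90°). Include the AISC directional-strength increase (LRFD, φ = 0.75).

φR_n ≈ 140 kips

t_e = 0.707 × 0.75 = 0.5302 in; A_we = 0.5302 × 6.5 = 3.447 in².
Directional factor: 1.0 + 0.5 sin^1.5(90°) = 1.5.
F_nw = 0.6 × 60 × 1.5 = 54 ksi.
φR_n = 0.75 × 54 × 3.447 = 139.6 kips.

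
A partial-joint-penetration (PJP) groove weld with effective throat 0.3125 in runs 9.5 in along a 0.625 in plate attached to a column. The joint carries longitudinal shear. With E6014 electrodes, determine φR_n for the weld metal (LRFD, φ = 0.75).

φR_n ≈ 80.2 kip

E60XX → F_EXX = 60 ksi.
Effective throat (given) t_e = 0.3125 in.
A_we = 0.3125 × 9.5 = 2.969 in².
F_nw = 0.6 F_EXX = 36 ksi.
φR_n = 0.75 × 36 × 2.969 = 80.16 kip.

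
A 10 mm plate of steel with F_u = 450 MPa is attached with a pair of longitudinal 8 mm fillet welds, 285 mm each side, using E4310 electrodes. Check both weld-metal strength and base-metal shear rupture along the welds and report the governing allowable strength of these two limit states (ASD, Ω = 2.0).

E43XX → F_EXX = 430 MPa.
t_e = 0.707 × 8 = 5.656 mm; L = 570 mm.
Weld metal: R_n/Ω = (1/2.0) × 0.6 × 430 × 5.656 × 570 × 10⁻³ = 415.9 kN.
Base metal (shear rupture): R_n/Ω = (1/2.0) × 0.6 × 450 × 10 × 570 × 10⁻³ = 769.5 kN.
Governing: weld metal.

R_n/Ω ≈ 416 kN (weld metal governs)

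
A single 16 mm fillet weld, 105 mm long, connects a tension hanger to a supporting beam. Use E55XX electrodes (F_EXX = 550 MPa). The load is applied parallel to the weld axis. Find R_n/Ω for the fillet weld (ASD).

Effective throat t_e = 0.707 × 16 = 11.31 mm.
Total length L = 105 mm; A_we = 11.31 × 105 = 1188 mm².
F_nw = 0.6 F_EXX = 0.6 × 550 = 330 MPa.
R_n = 330 × 1188 × 10⁻³ = 392 kN; R_n/Ω = 392/2.0 = 196 kN.

R_n/Ω ≈ 196 kN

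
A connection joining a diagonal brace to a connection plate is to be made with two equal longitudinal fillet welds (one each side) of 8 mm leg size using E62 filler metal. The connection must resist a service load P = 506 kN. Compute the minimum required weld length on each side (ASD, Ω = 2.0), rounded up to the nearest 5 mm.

L = 245 mm on each side

E62XX → F_EXX = 620 MPa.
Throat t_e = 0.707 × 8 = 5.656 mm.
r_n/Ω = (0.6 × 620 × 5.656) / 2.0 = 1052 N/mm = 1.052 kN/mm.
L_req = P / (r_n/Ω) = 506 / 1.052 = 481 mm total.
Per side: 481 / 2 = 240.5 mm.
Round up → use L = 245 mm on each side.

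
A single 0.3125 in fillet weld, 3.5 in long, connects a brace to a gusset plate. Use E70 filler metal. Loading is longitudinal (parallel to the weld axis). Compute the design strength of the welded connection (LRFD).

E70XX → F_EXX = 70 ksi.
Effective throat t_e = 0.707 × 0.3125 = 0.2209 in.
Total length L = 3.5 in; A_we = 0.2209 × 3.5 = 0.7733 in².
F_nw = 0.6 F_EXX = 0.6 × 70 = 42 ksi.
φR_n = 0.75 × 42 × 0.7733 = 24.36 kip.

φR_n ≈ 24.4 kip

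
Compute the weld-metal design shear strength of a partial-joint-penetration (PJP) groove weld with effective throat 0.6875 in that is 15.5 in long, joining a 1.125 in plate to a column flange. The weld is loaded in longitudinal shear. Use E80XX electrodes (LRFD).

φR_n ≈ 384 kips

E80XX → F_EXX = 80 ksi.
Effective throat (given) t_e = 0.6875 in.
A_we = 0.6875 × 15.5 = 10.66 in².
F_nw = 0.6 F_EXX = 48 ksi.
φR_n = 0.75 × 48 × 10.66 = 383.6 kips.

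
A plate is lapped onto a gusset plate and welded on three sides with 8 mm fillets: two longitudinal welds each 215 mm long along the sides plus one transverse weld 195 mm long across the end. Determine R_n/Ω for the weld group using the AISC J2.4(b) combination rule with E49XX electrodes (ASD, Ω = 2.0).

R_n/Ω ≈ 547 kN

E49XX → F_EXX = 490 MPa.
t_e = 0.707 × 8 = 5.656 mm.
R_nwl = 0.6 × 490 × 5.656 × 430 × 10⁻³ = 715 kN (longitudinal, 2 welds).
R_nwt = 0.6 × 490 × 5.656 × 195 × 10⁻³ = 324.3 kN (transverse, base value).
(i) R_nwl + R_nwt = 1039 kN; (ii) 0.85 R_nwl + 1.5 R_nwt = 1094 kN.
R_n = max = 1094 kN [governs: (ii)]; R_n/Ω = 547.1 kN.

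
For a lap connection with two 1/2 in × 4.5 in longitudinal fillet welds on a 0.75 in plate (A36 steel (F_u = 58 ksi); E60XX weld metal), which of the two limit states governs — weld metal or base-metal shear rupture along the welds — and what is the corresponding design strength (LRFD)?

φR_n ≈ 85.9 kips (weld metal governs)

E60XX → F_EXX = 60 ksi.
t_e = 0.707 × 0.5 = 0.3535 in; L = 9 in.
Weld metal: φR_n = 0.75 × 0.6 × 60 × 0.3535 × 9 = 85.9 kips.
Base metal (shear rupture): φR_n = 0.75 × 0.6 × 58 × 0.75 × 9 = 176.2 kips.
Governing: weld metal.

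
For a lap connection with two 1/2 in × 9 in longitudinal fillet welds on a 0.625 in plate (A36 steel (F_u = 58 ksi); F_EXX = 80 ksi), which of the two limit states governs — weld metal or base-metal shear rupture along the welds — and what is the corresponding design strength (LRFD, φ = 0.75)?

φR_n ≈ 229 kips (weld metal governs)

t_e = 0.707 × 0.5 = 0.3535 in; L = 18 in.
Weld metal: φR_n = 0.75 × 0.6 × 80 × 0.3535 × 18 = 229.1 kips.
Base metal (shear rupture): φR_n = 0.75 × 0.6 × 58 × 0.625 × 18 = 293.6 kips.
Governing: weld metal.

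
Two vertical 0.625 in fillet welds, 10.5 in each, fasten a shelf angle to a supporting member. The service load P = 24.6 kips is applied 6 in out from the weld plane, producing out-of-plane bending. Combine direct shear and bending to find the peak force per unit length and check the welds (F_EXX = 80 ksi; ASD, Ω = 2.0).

f_max ≈ 4.18 kip/in; adequate

L_w = 2 × 10.5 = 21 in; section modulus (unit throat) S = 2 × L²/6 = 36.75 in².
Direct shear f_v = P/L_w = 24.6/21 = 1.171 kip/in.
Moment M = P × e = 24.6 × 6 = 147.6 kip·in; bending f_b = M/S = 4.016 kip/in.
f_max = √(f_v² + f_b²) = √(1.171² + 4.016²) = 4.184 kip/in.
r_n/Ω = (1/2.0) × 0.6 × 80 × (0.707 × 0.625) = 10.6 kip/in → adequate.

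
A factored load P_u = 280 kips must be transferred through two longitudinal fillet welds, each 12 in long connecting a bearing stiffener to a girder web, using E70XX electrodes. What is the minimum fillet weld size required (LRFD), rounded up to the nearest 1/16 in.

E70XX → F_EXX = 70 ksi.
Total weld length L = 24 in.
Required throat t_e = P_u / (φ × 0.6 F_EXX × L) = 280 / (0.75 × 0.6 × 70 × 24) = 0.3704 in.
Required leg w = t_e / 0.707 = 0.5239 in → use 9/16 in.

w = 9/16 in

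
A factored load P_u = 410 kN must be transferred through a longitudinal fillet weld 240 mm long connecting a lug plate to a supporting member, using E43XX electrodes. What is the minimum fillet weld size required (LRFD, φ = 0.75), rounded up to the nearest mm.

w = 13 mm

E43XX → F_EXX = 430 MPa.
Total weld length L = 240 mm.
Required throat t_e = P_u / (φ × 0.6 F_EXX × L) = 410 / (0.75 × 0.6 × 430 × 240 × 10⁻³) = 8.829 mm.
Required leg w = t_e / 0.707 = 12.49 mm → use 13 mm.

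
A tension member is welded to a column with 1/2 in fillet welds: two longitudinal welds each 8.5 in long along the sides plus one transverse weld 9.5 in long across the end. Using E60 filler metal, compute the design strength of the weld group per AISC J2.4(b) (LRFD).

E60XX → F_EXX = 60 ksi.
t_e = 0.707 × 0.5 = 0.3535 in.
R_nwl = 0.6 × 60 × 0.3535 × 17 = 216.3 kip (longitudinal, 2 welds).
R_nwt = 0.6 × 60 × 0.3535 × 9.5 = 120.9 kip (transverse, base value).
(i) R_nwl + R_nwt = 337.2 kip; (ii) 0.85 R_nwl + 1.5 R_nwt = 365.2 kip.
R_n = max = 365.2 kip [governs: (ii)]; φR_n = 273.9 kip.

φR_n ≈ 274 kip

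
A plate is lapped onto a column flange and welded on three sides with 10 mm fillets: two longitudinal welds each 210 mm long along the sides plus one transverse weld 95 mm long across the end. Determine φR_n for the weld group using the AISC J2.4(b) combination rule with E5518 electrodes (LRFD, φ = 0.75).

φR_n ≈ 901 kN

E55XX → F_EXX = 550 MPa.
t_e = 0.707 × 10 = 7.07 mm.
R_nwl = 0.6 × 550 × 7.07 × 420 × 10⁻³ = 979.9 kN (longitudinal, 2 welds).
R_nwt = 0.6 × 550 × 7.07 × 95 × 10⁻³ = 221.6 kN (transverse, base value).
(i) R_nwl + R_nwt = 1202 kN; (ii) 0.85 R_nwl + 1.5 R_nwt = 1165 kN.
R_n = max = 1202 kN [governs: (i)]; φR_n = 901.2 kN.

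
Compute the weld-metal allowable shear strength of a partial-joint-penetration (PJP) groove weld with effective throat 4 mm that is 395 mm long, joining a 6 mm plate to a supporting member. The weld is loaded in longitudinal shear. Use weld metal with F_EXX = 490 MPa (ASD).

R_n/Ω ≈ 232 kN

Effective throat (given) t_e = 4 mm.
A_we = 4 × 395 = 1580 mm².
F_nw = 0.6 F_EXX = 294 MPa.
R_n/Ω = (294 × 1580) / 2.0 × 10⁻³ = 232.3 kN.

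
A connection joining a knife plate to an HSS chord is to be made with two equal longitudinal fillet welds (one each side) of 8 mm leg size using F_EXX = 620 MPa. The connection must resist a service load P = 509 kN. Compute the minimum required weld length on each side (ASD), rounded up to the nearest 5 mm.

Throat t_e = 0.707 × 8 = 5.656 mm.
r_n/Ω = (0.6 × 620 × 5.656) / 2.0 = 1052 N/mm = 1.052 kN/mm.
L_req = P / (r_n/Ω) = 509 / 1.052 = 483.8 mm total.
Per side: 483.8 / 2 = 241.9 mm.
Round up → use L = 245 mm on each side.

L = 245 mm on each side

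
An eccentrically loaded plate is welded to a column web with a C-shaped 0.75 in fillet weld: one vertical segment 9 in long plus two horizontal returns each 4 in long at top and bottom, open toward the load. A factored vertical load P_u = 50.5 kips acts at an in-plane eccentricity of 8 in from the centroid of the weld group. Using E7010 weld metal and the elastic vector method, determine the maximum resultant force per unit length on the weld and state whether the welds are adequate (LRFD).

E70XX → F_EXX = 70 ksi.
Total weld length L_w = 17 in. Treat welds as unit-width lines.
Centroid: x̄ = 2×4×2 / 17 = 0.9412 in from the vertical weld.
Polar moment about centroid: J = I_x + I_y = [9³/12 + 2×4×4.5²] + [9×0.9412² + 2(4³/12 + 4×1.059²)] = 250.4 in³.
Direct shear f_v = P/L_w = 50.5 / 17 = 2.971 kip/in (vertical).
Torsion M = P·e = 50.5 × 8 = 404 kip·in.
Critical point at (x, y) = (3.059, 4.5) from centroid. f_tx = M·y/J = 7.262 kip/in; f_ty = M·x/J = 4.936 kip/in.
Resultant f_max = √[f_tx² + (f_v + f_ty)²] = √[7.262² + (2.971 + 4.936)²] = 10.74 kip/in.
Capacity per unit length: φr_n = 0.75 × 0.6 × 70 × (0.707 × 0.75) = 16.7 kip/in.
10.74 ≤ 16.7 → adequate.

f_max ≈ 10.7 kip/in; adequate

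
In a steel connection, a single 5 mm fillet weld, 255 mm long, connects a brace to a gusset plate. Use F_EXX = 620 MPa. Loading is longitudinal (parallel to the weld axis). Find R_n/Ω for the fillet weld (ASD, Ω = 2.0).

Effective throat t_e = 0.707 × 5 = 3.535 mm.
Total length L = 255 mm; A_we = 3.535 × 255 = 901.4 mm².
F_nw = 0.6 F_EXX = 0.6 × 620 = 372 MPa.
R_n = 372 × 901.4 × 10⁻³ = 335.3 kN; R_n/Ω = 335.3/2.0 = 167.7 kN.

R_n/Ω ≈ 168 kN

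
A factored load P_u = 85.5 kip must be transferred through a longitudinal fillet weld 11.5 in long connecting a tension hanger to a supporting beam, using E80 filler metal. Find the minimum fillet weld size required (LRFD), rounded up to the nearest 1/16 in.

E80XX → F_EXX = 80 ksi.
Total weld length L = 11.5 in.
Required throat t_e = P_u / (φ × 0.6 F_EXX × L) = 85.5 / (0.75 × 0.6 × 80 × 11.5) = 0.2065 in.
Required leg w = t_e / 0.707 = 0.2921 in → use 5/16 in.

w = 5/16 in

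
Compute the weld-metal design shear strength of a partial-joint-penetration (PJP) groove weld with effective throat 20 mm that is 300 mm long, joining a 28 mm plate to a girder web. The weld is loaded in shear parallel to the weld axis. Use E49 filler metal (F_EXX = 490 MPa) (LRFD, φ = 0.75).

Effective throat (given) t_e = 20 mm.
A_we = 20 × 300 = 6000 mm².
F_nw = 0.6 F_EXX = 294 MPa.
φR_n = 0.75 × 294 × 6000 × 10⁻³ = 1323 kN.

φR_n ≈ 1320 kN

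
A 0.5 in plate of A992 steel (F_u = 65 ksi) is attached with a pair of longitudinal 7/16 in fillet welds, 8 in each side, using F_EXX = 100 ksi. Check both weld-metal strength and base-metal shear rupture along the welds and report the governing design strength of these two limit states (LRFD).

φR_n ≈ 223 kips (weld metal governs)

t_e = 0.707 × 0.4375 = 0.3093 in; L = 16 in.
Weld metal: φR_n = 0.75 × 0.6 × 100 × 0.3093 × 16 = 222.7 kips.
Base metal (shear rupture): φR_n = 0.75 × 0.6 × 65 × 0.5 × 16 = 234 kips.
Governing: weld metal.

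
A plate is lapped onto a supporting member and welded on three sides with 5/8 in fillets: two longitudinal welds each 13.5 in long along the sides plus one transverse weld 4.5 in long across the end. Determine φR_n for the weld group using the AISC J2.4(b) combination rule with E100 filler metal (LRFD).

E100XX → F_EXX = 100 ksi.
t_e = 0.707 × 0.625 = 0.4419 in.
R_nwl = 0.6 × 100 × 0.4419 × 27 = 715.8 kips (longitudinal, 2 welds).
R_nwt = 0.6 × 100 × 0.4419 × 4.5 = 119.3 kips (transverse, base value).
(i) R_nwl + R_nwt = 835.1 kips; (ii) 0.85 R_nwl + 1.5 R_nwt = 787.4 kips.
R_n = max = 835.1 kips [governs: (i)]; φR_n = 626.4 kips.

φR_n ≈ 626 kips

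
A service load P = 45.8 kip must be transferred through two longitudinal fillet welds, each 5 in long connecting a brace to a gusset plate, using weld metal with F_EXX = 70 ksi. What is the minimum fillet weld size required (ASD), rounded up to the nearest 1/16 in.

Total weld length L = 10 in.
Required throat t_e = P × Ω / (0.6 F_EXX × L) = 45.8 × 2.0 / (0.6 × 70 × 10) = 0.2181 in.
Required leg w = t_e / 0.707 = 0.3085 in → use 5/16 in.

w = 5/16 in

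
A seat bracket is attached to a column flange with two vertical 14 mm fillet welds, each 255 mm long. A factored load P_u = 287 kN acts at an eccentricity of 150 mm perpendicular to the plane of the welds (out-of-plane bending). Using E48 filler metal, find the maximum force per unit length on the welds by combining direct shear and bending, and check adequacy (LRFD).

f_max ≈ 2060 N/mm; adequate

E48XX → F_EXX = 480 MPa.
L_w = 2 × 255 = 510 mm; section modulus (unit throat) S = 2 × L²/6 = 21680 mm².
Direct shear f_v = P/L_w = 287×10³/510 = 562.7 N/mm.
Moment M = P × e = 287×10³ × 150 = 43050000 N·mm; bending f_b = M/S = 1986 N/mm.
f_max = √(f_v² + f_b²) = √(562.7² + 1986²) = 2064 N/mm.
φr_n = 0.75 × 0.6 × 480 × (0.707 × 14) = 2138 N/mm → adequate.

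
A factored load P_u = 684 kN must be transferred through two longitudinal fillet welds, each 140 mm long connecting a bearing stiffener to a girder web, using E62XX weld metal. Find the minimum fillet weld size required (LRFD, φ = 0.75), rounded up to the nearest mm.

E62XX → F_EXX = 620 MPa.
Total weld length L = 280 mm.
Required throat t_e = P_u / (φ × 0.6 F_EXX × L) = 684 / (0.75 × 0.6 × 620 × 280 × 10⁻³) = 8.756 mm.
Required leg w = t_e / 0.707 = 12.38 mm → use 13 mm.

w = 13 mm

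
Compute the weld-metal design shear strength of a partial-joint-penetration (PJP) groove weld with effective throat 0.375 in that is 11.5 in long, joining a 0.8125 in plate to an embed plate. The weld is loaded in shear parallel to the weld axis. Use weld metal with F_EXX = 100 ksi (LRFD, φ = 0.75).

Effective throat (given) t_e = 0.375 in.
A_we = 0.375 × 11.5 = 4.312 in².
F_nw = 0.6 F_EXX = 60 ksi.
φR_n = 0.75 × 60 × 4.312 = 194.1 kips.

φR_n ≈ 194 kips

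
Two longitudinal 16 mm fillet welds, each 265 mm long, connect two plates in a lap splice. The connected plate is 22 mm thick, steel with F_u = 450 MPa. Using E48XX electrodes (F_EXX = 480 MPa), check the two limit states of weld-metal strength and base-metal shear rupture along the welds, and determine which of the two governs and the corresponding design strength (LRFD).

φR_n ≈ 1290 kN (weld metal governs)

t_e = 0.707 × 16 = 11.31 mm; L = 530 mm.
Weld metal: φR_n = 0.75 × 0.6 × 480 × 11.31 × 530 × 10⁻³ = 1295 kN.
Base metal (shear rupture): φR_n = 0.75 × 0.6 × 450 × 22 × 530 × 10⁻³ = 2361 kN.
Governing: weld metal.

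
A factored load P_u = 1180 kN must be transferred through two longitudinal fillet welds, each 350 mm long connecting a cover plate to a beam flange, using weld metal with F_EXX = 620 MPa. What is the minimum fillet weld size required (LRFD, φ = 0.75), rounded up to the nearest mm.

Total weld length L = 700 mm.
Required throat t_e = P_u / (φ × 0.6 F_EXX × L) = 1180 / (0.75 × 0.6 × 620 × 700 × 10⁻³) = 6.042 mm.
Required leg w = t_e / 0.707 = 8.546 mm → use 9 mm.

w = 9 mm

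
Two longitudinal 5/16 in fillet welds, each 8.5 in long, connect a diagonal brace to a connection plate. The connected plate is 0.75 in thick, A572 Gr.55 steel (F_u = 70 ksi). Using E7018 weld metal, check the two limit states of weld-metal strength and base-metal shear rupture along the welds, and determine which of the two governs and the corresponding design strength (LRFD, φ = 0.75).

φR_n ≈ 118 kips (weld metal governs)

E70XX → F_EXX = 70 ksi.
t_e = 0.707 × 0.3125 = 0.2209 in; L = 17 in.
Weld metal: φR_n = 0.75 × 0.6 × 70 × 0.2209 × 17 = 118.3 kips.
Base metal (shear rupture): φR_n = 0.75 × 0.6 × 70 × 0.75 × 17 = 401.6 kips.
Governing: weld metal.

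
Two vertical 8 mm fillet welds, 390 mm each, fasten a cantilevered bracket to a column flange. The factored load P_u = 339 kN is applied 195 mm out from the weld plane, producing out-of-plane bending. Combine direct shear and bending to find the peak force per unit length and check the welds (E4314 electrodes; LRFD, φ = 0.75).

f_max ≈ 1370 N/mm; NOT adequate

E43XX → F_EXX = 430 MPa.
L_w = 2 × 390 = 780 mm; section modulus (unit throat) S = 2 × L²/6 = 50700 mm².
Direct shear f_v = P/L_w = 339×10³/780 = 434.6 N/mm.
Moment M = P × e = 339×10³ × 195 = 66105000 N·mm; bending f_b = M/S = 1304 N/mm.
f_max = √(f_v² + f_b²) = √(434.6² + 1304²) = 1374 N/mm.
φr_n = 0.75 × 0.6 × 430 × (0.707 × 8) = 1094 N/mm → NOT adequate.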